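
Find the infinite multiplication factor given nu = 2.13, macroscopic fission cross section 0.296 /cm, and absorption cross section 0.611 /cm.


k_inf = nu * Sigma_f / Sigma_a
k_inf = 2.13 * 0.296 / 0.611
k_inf = 1.0319

1.0319


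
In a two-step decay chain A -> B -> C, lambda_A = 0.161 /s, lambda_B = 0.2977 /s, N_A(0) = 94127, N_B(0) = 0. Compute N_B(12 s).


N_B(t) = lambda_A * N_A0 / (lambda_B - lambda_A) * [exp(-lambda_A*t) - exp(-lambda_B*t)]
exp(-0.161*12) = 0.1448582; exp(-0.2977*12) = 0.02808836
N_B = 0.161 * 94127 / (0.2977 - 0.161) * (0.1448582 - 0.02808836)
N_B = 12945

12945


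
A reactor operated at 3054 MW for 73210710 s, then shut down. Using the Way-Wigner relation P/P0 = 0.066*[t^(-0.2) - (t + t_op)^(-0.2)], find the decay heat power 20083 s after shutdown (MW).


P/P0 = 0.066 * [t^(-0.2) - (t + t_op)^(-0.2)]
P/P0 = 0.066 * [20083^(-0.2) - (20083 + 73210710)^(-0.2)]
P/P0 = 0.066 * [0.1378587 - 0.02673383] = 0.007334241
P = 3054 * 0.007334241 = 22.399 MW

22.399


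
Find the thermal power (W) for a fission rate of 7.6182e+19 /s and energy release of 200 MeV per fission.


P = fission_rate * E_MeV * 1.602e-13
P = 7.6182e+19 * 200 * 1.602e-13
P = 2.4409e+09 W

2.4409e+09


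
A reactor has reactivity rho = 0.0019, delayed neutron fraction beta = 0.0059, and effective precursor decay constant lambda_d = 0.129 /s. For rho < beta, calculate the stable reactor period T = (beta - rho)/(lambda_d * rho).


T = (beta - rho) / (lambda_d * rho)
T = (0.0059 - 0.0019) / (0.129 * 0.0019)
T = 16.320 s

16.320


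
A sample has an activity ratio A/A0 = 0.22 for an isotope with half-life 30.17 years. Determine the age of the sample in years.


lambda = ln(2) / t_half = ln(2) / 30.17 = 0.02297472 /yr
t = -ln(A/A0) / lambda
t = -ln(0.22) / 0.02297472
t = 65.904 yr

65.904


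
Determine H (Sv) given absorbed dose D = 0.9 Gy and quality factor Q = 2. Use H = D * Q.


H = D * Q
H = 0.9 * 2
H = 1.8000 Sv

1.8000


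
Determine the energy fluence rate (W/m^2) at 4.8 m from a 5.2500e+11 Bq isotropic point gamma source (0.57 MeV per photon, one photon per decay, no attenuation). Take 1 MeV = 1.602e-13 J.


psi = A * E * 1.602e-13 / (4*pi*r^2)
psi = 5.2500e+11 * 0.57 * 1.602e-13 / (4*pi*4.8^2)
psi = 1.6558e-04 W/m^2

1.6558e-04


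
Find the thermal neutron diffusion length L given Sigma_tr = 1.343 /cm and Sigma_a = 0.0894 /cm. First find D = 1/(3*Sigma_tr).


D = 1 / (3 * Sigma_tr) = 1 / (3 * 1.343) = 0.2482005 cm
L = sqrt(D / Sigma_a)
L = sqrt(0.2482005 / 0.0894)
L = 1.6662 cm

1.6662


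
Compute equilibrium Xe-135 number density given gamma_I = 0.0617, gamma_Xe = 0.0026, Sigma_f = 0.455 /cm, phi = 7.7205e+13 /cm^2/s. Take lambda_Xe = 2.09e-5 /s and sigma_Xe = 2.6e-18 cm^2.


Xe_eq = (gamma_I + gamma_Xe) * Sigma_f * phi / (lambda_Xe + sigma_Xe * phi)
Numerator = (0.0617 + 0.0026) * 0.455 * 7.7205e+13 = 2.258748e+12
Denominator = 2.09e-5 + 2.6e-18 * 7.7205e+13 = 2.216330e-04
Xe_eq = 2.258748e+12 / 2.216330e-04 = 1.0191e+16 /cm^3

1.0191e+16


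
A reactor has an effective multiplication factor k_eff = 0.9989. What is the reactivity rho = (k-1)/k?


rho = (k_eff - 1) / k_eff
rho = (0.9989 - 1) / 0.9989
rho = -0.0011012

-0.0011012


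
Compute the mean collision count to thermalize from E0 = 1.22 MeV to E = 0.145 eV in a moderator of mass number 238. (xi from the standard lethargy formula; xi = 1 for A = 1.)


xi = 1 + (A-1)^2/(2A)*ln((A-1)/(A+1)) = 0.008379872 (for A = 238)
n = ln(E0/E) / xi
n = ln(1.22e6 / 0.145) / 0.008379872
n = ln(8.413793e+06) / 0.008379872 = 1902.8

1902.8


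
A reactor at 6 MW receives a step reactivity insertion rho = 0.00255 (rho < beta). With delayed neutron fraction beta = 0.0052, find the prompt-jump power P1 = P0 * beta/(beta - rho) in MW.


P1/P0 = beta / (beta - rho)
P1/P0 = 0.0052 / (0.0052 - 0.00255) = 1.962264
P1 = 6 * 1.962264 = 11.774 MW

11.774


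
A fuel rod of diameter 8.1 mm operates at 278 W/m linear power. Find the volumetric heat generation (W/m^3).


r = D / 2 / 1000 = 8.1 / 2 / 1000 = 0.00405 m
q''' = q' / (pi * r^2)
q''' = 278 / (pi * 0.00405^2)
q''' = 5.3949e+06 W/m^3

5.3949e+06


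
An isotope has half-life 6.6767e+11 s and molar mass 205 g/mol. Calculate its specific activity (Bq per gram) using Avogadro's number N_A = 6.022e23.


lambda = ln(2) / t_half = ln(2) / 6.6767e+11 = 1.038158e-12 /s
SA = lambda * N_A / M
SA = 1.038158e-12 * 6.022e23 / 205
SA = 3.0497e+09 Bq/g

3.0497e+09


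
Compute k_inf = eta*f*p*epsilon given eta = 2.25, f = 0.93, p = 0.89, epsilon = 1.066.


k_inf = eta * f * p * epsilon
k_inf = 2.25 * 0.93 * 0.89 * 1.066
k_inf = 1.9852

1.9852


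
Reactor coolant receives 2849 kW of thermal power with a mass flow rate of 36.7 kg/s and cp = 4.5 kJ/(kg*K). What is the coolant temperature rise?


dT = Q / (m_dot * cp)
dT = 2849 / (36.7 * 4.5)
dT = 17.251 C

17.251


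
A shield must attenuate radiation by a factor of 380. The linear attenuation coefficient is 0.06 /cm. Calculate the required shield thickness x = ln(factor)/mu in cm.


x = ln(factor) / mu
x = ln(380) / 0.06
x = 99.003 cm

99.003


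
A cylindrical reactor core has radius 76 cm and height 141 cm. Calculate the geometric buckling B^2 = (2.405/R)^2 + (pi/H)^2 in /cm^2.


B^2 = (2.405/R)^2 + (pi/H)^2
B^2 = (2.405/76)^2 + (pi/141)^2
B^2 = 0.0014978 /cm^2

0.0014978


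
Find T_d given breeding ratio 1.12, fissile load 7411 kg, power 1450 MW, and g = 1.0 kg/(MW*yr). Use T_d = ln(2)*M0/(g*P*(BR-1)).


Breeding gain G = BR - 1 = 1.12 - 1 = 0.12
Fissile production rate = g * P * G = 1.0 * 1450 * 0.12 = 174.0 kg/yr
T_d = ln(2) * M0 / (g * P * G)
T_d = ln(2) * 7411 / 174.0 = 29.522 yr

29.522


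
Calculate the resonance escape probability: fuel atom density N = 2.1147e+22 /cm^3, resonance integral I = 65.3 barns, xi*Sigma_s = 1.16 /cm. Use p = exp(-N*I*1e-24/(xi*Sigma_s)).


p = exp(-N * I * 1e-24 / (xi*Sigma_s))
p = exp(-2.1147e+22 * 65.3 * 1e-24 / 1.16)
p = 0.30409

0.30409


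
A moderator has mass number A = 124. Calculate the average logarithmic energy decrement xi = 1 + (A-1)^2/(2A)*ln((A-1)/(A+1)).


xi = 1 + (A-1)^2/(2A) * ln((A-1)/(A+1))
xi = 1 + (124-1)^2/(2*124) * ln((124-1)/(124 +1))
xi = 0.016043

0.016043


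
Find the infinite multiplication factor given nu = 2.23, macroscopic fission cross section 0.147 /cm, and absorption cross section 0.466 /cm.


k_inf = nu * Sigma_f / Sigma_a
k_inf = 2.23 * 0.147 / 0.466
k_inf = 0.70345

0.70345


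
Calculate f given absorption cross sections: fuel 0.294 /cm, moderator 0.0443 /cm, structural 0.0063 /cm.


f = Sigma_a_fuel / (Sigma_a_fuel + Sigma_a_mod + Sigma_a_other)
f = 0.294 / (0.294 + 0.0443 + 0.0063)
f = 0.85316

0.85316


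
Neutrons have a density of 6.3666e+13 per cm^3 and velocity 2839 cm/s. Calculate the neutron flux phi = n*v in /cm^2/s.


phi = n * v
phi = 6.3666e+13 * 2839
phi = 1.8075e+17 /cm^2/s

1.8075e+17


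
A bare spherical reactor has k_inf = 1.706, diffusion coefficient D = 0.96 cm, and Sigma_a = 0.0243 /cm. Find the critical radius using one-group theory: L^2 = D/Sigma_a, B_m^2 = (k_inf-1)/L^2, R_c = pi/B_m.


L^2 = D / Sigma_a = 0.96 / 0.0243 = 39.50617 cm^2
B_m^2 = (k_inf - 1) / L^2 = (1.706 - 1) / 39.50617 = 0.01787063 /cm^2
For a bare sphere: B_g = pi/R, so R_c = pi / sqrt(B_m^2)
R_c = pi / sqrt(0.01787063) = 23.501 cm

23.501


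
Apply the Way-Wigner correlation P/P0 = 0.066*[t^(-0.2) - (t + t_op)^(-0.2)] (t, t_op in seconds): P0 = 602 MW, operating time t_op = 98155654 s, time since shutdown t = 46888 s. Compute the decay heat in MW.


P/P0 = 0.066 * [t^(-0.2) - (t + t_op)^(-0.2)]
P/P0 = 0.066 * [46888^(-0.2) - (46888 + 98155654)^(-0.2)]
P/P0 = 0.066 * [0.1163557 - 0.02521015] = 0.006015606
P = 602 * 0.006015606 = 3.6214 MW

3.6214


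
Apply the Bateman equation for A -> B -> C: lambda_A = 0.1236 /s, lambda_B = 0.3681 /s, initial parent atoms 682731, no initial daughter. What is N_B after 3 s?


N_B(t) = lambda_A * N_A0 / (lambda_B - lambda_A) * [exp(-lambda_A*t) - exp(-lambda_B*t)]
exp(-0.1236*3) = 0.6901820; exp(-0.3681*3) = 0.3314428
N_B = 0.1236 * 682731 / (0.3681 - 0.1236) * (0.6901820 - 0.3314428)
N_B = 123814

123814


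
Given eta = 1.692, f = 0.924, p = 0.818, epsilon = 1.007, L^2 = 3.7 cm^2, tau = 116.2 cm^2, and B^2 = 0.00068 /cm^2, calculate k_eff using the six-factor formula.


k_inf = eta*f*p*eps = 1.692*0.924*0.818*1.007 = 1.287820
P_TNL = 1/(1 + L^2*B^2) = 1/(1 + 3.7*0.00068) = 0.9974903
P_FNL = exp(-B^2*tau) = exp(-0.00068*116.2) = 0.9240251
k_eff = k_inf * P_TNL * P_FNL = 1.287820 * 0.9974903 * 0.9240251
k_eff = 1.1870

1.1870


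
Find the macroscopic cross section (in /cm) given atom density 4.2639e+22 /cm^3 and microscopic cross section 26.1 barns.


Sigma = N * sigma_barns * 1e-24
Sigma = 4.2639e+22 * 26.1 * 1e-24
Sigma = 1.1129 /cm

1.1129


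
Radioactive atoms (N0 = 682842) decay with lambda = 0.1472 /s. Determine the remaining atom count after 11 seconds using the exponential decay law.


N = N0 * exp(-lambda * t)
N = 682842 * exp(-0.1472 * 11)
N = 135242

135242


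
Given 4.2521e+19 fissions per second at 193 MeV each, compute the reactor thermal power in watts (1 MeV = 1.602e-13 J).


P = fission_rate * E_MeV * 1.602e-13
P = 4.2521e+19 * 193 * 1.602e-13
P = 1.3147e+09 W

1.3147e+09


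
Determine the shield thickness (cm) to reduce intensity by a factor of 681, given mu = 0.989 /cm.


x = ln(factor) / mu
x = ln(681) / 0.989
x = 6.5961 cm

6.5961


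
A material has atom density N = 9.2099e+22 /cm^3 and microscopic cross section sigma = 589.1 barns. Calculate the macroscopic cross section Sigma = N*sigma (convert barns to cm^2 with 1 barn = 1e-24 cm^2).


Sigma = N * sigma_barns * 1e-24
Sigma = 9.2099e+22 * 589.1 * 1e-24
Sigma = 54.256 /cm

54.256


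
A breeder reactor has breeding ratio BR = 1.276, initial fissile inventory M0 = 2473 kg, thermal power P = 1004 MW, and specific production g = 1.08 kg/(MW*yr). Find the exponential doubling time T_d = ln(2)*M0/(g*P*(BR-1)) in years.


Breeding gain G = BR - 1 = 1.276 - 1 = 0.276
Fissile production rate = g * P * G = 1.08 * 1004 * 0.276 = 299.27232 kg/yr
T_d = ln(2) * M0 / (g * P * G)
T_d = ln(2) * 2473 / 299.27232 = 5.7277 yr

5.7277


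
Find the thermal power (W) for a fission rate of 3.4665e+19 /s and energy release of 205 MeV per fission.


P = fission_rate * E_MeV * 1.602e-13
P = 3.4665e+19 * 205 * 1.602e-13
P = 1.1384e+09 W

1.1384e+09


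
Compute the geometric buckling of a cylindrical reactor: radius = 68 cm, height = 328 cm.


B^2 = (2.405/R)^2 + (pi/H)^2
B^2 = (2.405/68)^2 + (pi/328)^2
B^2 = 0.0013426 /cm^2

0.0013426


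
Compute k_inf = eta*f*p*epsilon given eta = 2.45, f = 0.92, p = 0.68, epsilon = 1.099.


k_inf = eta * f * p * epsilon
k_inf = 2.45 * 0.92 * 0.68 * 1.099
k_inf = 1.6845

1.6845


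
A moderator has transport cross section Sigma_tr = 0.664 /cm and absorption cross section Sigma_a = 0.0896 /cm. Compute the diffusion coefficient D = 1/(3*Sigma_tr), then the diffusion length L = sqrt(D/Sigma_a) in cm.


D = 1 / (3 * Sigma_tr) = 1 / (3 * 0.664) = 0.5020080 cm
L = sqrt(D / Sigma_a)
L = sqrt(0.5020080 / 0.0896)
L = 2.3670 cm

2.3670


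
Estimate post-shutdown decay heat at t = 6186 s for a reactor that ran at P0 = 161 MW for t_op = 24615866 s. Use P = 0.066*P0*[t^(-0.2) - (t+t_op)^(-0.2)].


P/P0 = 0.066 * [t^(-0.2) - (t + t_op)^(-0.2)]
P/P0 = 0.066 * [6186^(-0.2) - (6186 + 24615866)^(-0.2)]
P/P0 = 0.066 * [0.1744689 - 0.03324567] = 0.009320733
P = 161 * 0.009320733 = 1.5006 MW

1.5006


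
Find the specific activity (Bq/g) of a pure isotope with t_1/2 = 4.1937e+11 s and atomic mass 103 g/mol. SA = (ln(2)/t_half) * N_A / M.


lambda = ln(2) / t_half = ln(2) / 4.1937e+11 = 1.652830e-12 /s
SA = lambda * N_A / M
SA = 1.652830e-12 * 6.022e23 / 103
SA = 9.6634e+09 Bq/g

9.6634e+09


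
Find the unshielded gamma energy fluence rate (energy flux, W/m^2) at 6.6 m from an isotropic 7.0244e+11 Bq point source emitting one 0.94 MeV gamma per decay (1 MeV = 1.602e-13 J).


psi = A * E * 1.602e-13 / (4*pi*r^2)
psi = 7.0244e+11 * 0.94 * 1.602e-13 / (4*pi*6.6^2)
psi = 1.9324e-04 W/m^2

1.9324e-04


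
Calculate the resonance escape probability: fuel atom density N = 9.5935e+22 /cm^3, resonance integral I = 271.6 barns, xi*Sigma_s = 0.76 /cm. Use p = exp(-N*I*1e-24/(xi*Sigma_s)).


p = exp(-N * I * 1e-24 / (xi*Sigma_s))
p = exp(-9.5935e+22 * 271.6 * 1e-24 / 0.76)
p = 1.2900e-15

1.2900e-15


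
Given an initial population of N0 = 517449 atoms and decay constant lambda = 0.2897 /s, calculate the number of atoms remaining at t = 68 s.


N = N0 * exp(-lambda * t)
N = 517449 * exp(-0.2897 * 68)
N = 0.0014403

0.0014403


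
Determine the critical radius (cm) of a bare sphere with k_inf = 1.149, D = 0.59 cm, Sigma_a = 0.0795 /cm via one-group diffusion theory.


L^2 = D / Sigma_a = 0.59 / 0.0795 = 7.421384 cm^2
B_m^2 = (k_inf - 1) / L^2 = (1.149 - 1) / 7.421384 = 0.02007712 /cm^2
For a bare sphere: B_g = pi/R, so R_c = pi / sqrt(B_m^2)
R_c = pi / sqrt(0.02007712) = 22.172 cm

22.172


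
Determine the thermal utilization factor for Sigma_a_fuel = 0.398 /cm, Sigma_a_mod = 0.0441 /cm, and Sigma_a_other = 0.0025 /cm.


f = Sigma_a_fuel / (Sigma_a_fuel + Sigma_a_mod + Sigma_a_other)
f = 0.398 / (0.398 + 0.0441 + 0.0025)
f = 0.89519

0.89519


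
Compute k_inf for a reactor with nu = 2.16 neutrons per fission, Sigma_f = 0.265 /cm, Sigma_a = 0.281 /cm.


k_inf = nu * Sigma_f / Sigma_a
k_inf = 2.16 * 0.265 / 0.281
k_inf = 2.0370

2.0370


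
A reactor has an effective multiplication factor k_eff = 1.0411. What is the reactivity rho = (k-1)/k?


rho = (k_eff - 1) / k_eff
rho = (1.0411 - 1) / 1.0411
rho = 0.039477

0.039477


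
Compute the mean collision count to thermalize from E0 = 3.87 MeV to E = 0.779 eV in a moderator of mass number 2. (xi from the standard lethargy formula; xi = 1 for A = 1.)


xi = 1 + (A-1)^2/(2A)*ln((A-1)/(A+1)) = 0.7253469 (for A = 2)
n = ln(E0/E) / xi
n = ln(3.87e6 / 0.779) / 0.7253469
n = ln(4.967908e+06) / 0.7253469 = 21.257

21.257


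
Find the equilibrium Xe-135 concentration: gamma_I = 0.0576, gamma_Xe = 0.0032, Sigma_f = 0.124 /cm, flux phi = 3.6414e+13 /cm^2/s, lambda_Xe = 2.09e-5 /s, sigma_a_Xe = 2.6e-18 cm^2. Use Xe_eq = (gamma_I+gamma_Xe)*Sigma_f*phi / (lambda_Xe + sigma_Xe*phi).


Xe_eq = (gamma_I + gamma_Xe) * Sigma_f * phi / (lambda_Xe + sigma_Xe * phi)
Numerator = (0.0576 + 0.0032) * 0.124 * 3.6414e+13 = 2.745324e+11
Denominator = 2.09e-5 + 2.6e-18 * 3.6414e+13 = 1.155764e-04
Xe_eq = 2.745324e+11 / 1.155764e-04 = 2.3753e+15 /cm^3

2.3753e+15


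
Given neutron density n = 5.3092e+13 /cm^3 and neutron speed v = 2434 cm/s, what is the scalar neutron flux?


phi = n * v
phi = 5.3092e+13 * 2434
phi = 1.2923e+17 /cm^2/s

1.2923e+17


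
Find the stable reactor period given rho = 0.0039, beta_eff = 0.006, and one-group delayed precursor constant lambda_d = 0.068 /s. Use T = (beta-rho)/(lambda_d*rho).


T = (beta - rho) / (lambda_d * rho)
T = (0.006 - 0.0039) / (0.068 * 0.0039)
T = 7.9186 s

7.9186


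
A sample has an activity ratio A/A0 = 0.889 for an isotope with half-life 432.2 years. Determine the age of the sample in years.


lambda = ln(2) / t_half = ln(2) / 432.2 = 0.001603765 /yr
t = -ln(A/A0) / lambda
t = -ln(0.889) / 0.001603765
t = 73.364 yr

73.364


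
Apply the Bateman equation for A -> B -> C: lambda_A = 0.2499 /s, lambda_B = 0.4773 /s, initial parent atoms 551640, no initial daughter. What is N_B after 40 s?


N_B(t) = lambda_A * N_A0 / (lambda_B - lambda_A) * [exp(-lambda_A*t) - exp(-lambda_B*t)]
exp(-0.2499*40) = 4.558189e-05; exp(-0.4773*40) = 5.110339e-09
N_B = 0.2499 * 551640 / (0.4773 - 0.2499) * (4.558189e-05 - 5.110339e-09)
N_B = 27.630

27.630


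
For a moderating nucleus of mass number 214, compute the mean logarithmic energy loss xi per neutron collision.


xi = 1 + (A-1)^2/(2A) * ln((A-1)/(A+1))
xi = 1 + (214-1)^2/(2*214) * ln((214-1)/(214 +1))
xi = 0.0093167

0.0093167


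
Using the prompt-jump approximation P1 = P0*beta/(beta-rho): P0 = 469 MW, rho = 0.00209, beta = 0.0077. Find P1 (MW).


P1/P0 = beta / (beta - rho)
P1/P0 = 0.0077 / (0.0077 - 0.00209) = 1.372549
P1 = 469 * 1.372549 = 643.73 MW

643.73


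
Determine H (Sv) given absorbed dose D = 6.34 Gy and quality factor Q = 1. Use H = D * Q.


H = D * Q
H = 6.34 * 1
H = 6.3400 Sv

6.3400


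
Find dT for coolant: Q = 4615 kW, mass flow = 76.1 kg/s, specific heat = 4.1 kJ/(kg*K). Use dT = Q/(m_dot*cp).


dT = Q / (m_dot * cp)
dT = 4615 / (76.1 * 4.1)
dT = 14.791 C

14.791


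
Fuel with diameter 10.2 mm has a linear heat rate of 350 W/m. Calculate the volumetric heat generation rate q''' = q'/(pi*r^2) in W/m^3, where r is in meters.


r = D / 2 / 1000 = 10.2 / 2 / 1000 = 0.0051 m
q''' = q' / (pi * r^2)
q''' = 350 / (pi * 0.0051^2)
q''' = 4.2833e+06 W/m^3

4.2833e+06


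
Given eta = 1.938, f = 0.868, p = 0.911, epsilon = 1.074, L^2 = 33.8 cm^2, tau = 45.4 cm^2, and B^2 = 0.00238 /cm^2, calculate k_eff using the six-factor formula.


k_inf = eta*f*p*eps = 1.938*0.868*0.911*1.074 = 1.645872
P_TNL = 1/(1 + L^2*B^2) = 1/(1 + 33.8*0.00238) = 0.9255454
P_FNL = exp(-B^2*tau) = exp(-0.00238*45.4) = 0.8975809
k_eff = k_inf * P_TNL * P_FNL = 1.645872 * 0.9255454 * 0.8975809
k_eff = 1.3673

1.3673


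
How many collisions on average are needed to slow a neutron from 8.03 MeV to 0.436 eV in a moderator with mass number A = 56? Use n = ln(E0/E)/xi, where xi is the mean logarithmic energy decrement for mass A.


xi = 1 + (A-1)^2/(2A)*ln((A-1)/(A+1)) = 0.03529286 (for A = 56)
n = ln(E0/E) / xi
n = ln(8.03e6 / 0.436) / 0.03529286
n = ln(1.841743e+07) / 0.03529286 = 474.00

474.00


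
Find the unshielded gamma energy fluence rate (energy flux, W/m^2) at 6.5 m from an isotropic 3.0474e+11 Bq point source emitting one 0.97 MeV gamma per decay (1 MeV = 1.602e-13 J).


psi = A * E * 1.602e-13 / (4*pi*r^2)
psi = 3.0474e+11 * 0.97 * 1.602e-13 / (4*pi*6.5^2)
psi = 8.9192e-05 W/m^2

8.9192e-05


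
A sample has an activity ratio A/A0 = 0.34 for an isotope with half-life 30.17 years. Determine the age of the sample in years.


lambda = ln(2) / t_half = ln(2) / 30.17 = 0.02297472 /yr
t = -ln(A/A0) / lambda
t = -ln(0.34) / 0.02297472
t = 46.956 yr

46.956


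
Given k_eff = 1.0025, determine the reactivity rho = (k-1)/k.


rho = (k_eff - 1) / k_eff
rho = (1.0025 - 1) / 1.0025
rho = 0.0024938

0.0024938


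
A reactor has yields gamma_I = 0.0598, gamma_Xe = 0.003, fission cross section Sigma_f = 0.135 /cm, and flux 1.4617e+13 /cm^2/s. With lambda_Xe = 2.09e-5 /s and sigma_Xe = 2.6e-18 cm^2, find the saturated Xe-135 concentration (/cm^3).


Xe_eq = (gamma_I + gamma_Xe) * Sigma_f * phi / (lambda_Xe + sigma_Xe * phi)
Numerator = (0.0598 + 0.003) * 0.135 * 1.4617e+13 = 1.239229e+11
Denominator = 2.09e-5 + 2.6e-18 * 1.4617e+13 = 5.890420e-05
Xe_eq = 1.239229e+11 / 5.890420e-05 = 2.1038e+15 /cm^3

2.1038e+15


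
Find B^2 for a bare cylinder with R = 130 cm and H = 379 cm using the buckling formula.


B^2 = (2.405/R)^2 + (pi/H)^2
B^2 = (2.405/130)^2 + (pi/379)^2
B^2 = 4.1096e-04 /cm^2

4.1096e-04


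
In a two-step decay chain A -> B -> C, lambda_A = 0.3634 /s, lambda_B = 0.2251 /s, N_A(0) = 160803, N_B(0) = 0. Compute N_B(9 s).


N_B(t) = lambda_A * N_A0 / (lambda_B - lambda_A) * [exp(-lambda_A*t) - exp(-lambda_B*t)]
exp(-0.3634*9) = 0.03798363; exp(-0.2251*9) = 0.1318751
N_B = 0.3634 * 160803 / (0.2251 - 0.3634) * (0.03798363 - 0.1318751)
N_B = 39672

39672


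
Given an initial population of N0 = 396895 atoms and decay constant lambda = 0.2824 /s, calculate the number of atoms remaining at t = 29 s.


N = N0 * exp(-lambda * t)
N = 396895 * exp(-0.2824 * 29)
N = 110.15

110.15


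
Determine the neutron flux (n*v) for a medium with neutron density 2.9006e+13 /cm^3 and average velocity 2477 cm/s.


phi = n * v
phi = 2.9006e+13 * 2477
phi = 7.1848e+16 /cm^2/s

7.1848e+16


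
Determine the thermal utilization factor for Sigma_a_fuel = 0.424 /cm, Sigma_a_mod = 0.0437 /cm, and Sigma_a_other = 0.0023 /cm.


f = Sigma_a_fuel / (Sigma_a_fuel + Sigma_a_mod + Sigma_a_other)
f = 0.424 / (0.424 + 0.0437 + 0.0023)
f = 0.90213

0.90213


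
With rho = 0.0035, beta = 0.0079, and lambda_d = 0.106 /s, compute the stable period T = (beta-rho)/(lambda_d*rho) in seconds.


T = (beta - rho) / (lambda_d * rho)
T = (0.0079 - 0.0035) / (0.106 * 0.0035)
T = 11.860 s

11.860


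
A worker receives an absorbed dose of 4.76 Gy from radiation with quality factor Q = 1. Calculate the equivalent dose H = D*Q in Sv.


H = D * Q
H = 4.76 * 1
H = 4.7600 Sv

4.7600


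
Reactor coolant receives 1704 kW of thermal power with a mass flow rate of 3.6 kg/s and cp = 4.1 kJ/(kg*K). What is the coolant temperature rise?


dT = Q / (m_dot * cp)
dT = 1704 / (3.6 * 4.1)
dT = 115.45 C

115.45


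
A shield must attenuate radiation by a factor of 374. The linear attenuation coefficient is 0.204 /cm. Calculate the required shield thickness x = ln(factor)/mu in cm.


x = ln(factor) / mu
x = ln(374) / 0.204
x = 29.040 cm

29.040


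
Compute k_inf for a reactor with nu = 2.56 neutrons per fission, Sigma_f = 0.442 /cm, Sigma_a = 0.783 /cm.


k_inf = nu * Sigma_f / Sigma_a
k_inf = 2.56 * 0.442 / 0.783
k_inf = 1.4451

1.4451


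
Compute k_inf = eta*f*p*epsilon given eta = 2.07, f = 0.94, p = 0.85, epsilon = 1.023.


k_inf = eta * f * p * epsilon
k_inf = 2.07 * 0.94 * 0.85 * 1.023
k_inf = 1.6920

1.6920


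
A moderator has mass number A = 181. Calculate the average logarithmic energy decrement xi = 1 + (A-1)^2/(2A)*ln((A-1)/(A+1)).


xi = 1 + (A-1)^2/(2A) * ln((A-1)/(A+1))
xi = 1 + (181-1)^2/(2*181) * ln((181-1)/(181 +1))
xi = 0.011009

0.011009


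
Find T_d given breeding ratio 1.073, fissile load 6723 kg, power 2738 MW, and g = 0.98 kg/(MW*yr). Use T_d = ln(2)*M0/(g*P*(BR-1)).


Breeding gain G = BR - 1 = 1.073 - 1 = 0.073
Fissile production rate = g * P * G = 0.98 * 2738 * 0.073 = 195.87652 kg/yr
T_d = ln(2) * M0 / (g * P * G)
T_d = ln(2) * 6723 / 195.87652 = 23.791 yr

23.791


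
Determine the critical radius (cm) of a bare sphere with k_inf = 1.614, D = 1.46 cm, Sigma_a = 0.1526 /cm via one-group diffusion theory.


L^2 = D / Sigma_a = 1.46 / 0.1526 = 9.567497 cm^2
B_m^2 = (k_inf - 1) / L^2 = (1.614 - 1) / 9.567497 = 0.06417561 /cm^2
For a bare sphere: B_g = pi/R, so R_c = pi / sqrt(B_m^2)
R_c = pi / sqrt(0.06417561) = 12.401 cm

12.401


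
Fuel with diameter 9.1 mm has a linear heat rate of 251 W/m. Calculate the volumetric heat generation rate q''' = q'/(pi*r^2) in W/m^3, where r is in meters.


r = D / 2 / 1000 = 9.1 / 2 / 1000 = 0.00455 m
q''' = q' / (pi * r^2)
q''' = 251 / (pi * 0.00455^2)
q''' = 3.8592e+06 W/m^3

3.8592e+06


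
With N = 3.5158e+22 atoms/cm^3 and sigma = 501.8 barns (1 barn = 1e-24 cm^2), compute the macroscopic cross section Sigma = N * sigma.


Sigma = N * sigma_barns * 1e-24
Sigma = 3.5158e+22 * 501.8 * 1e-24
Sigma = 17.642 /cm

17.642


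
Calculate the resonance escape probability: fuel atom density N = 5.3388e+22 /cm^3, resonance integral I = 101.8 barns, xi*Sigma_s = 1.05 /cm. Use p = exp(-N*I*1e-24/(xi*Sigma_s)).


p = exp(-N * I * 1e-24 / (xi*Sigma_s))
p = exp(-5.3388e+22 * 101.8 * 1e-24 / 1.05)
p = 0.0056500

0.0056500


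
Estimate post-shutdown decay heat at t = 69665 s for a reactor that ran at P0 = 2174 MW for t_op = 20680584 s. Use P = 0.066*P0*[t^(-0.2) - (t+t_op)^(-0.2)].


P/P0 = 0.066 * [t^(-0.2) - (t + t_op)^(-0.2)]
P/P0 = 0.066 * [69665^(-0.2) - (69665 + 20680584)^(-0.2)]
P/P0 = 0.066 * [0.1074972 - 0.03440292] = 0.004824222
P = 2174 * 0.004824222 = 10.488 MW

10.488


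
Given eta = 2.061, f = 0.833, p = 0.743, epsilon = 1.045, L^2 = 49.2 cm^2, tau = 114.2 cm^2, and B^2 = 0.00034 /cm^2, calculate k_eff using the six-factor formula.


k_inf = eta*f*p*eps = 2.061*0.833*0.743*1.045 = 1.332994
P_TNL = 1/(1 + L^2*B^2) = 1/(1 + 49.2*0.00034) = 0.9835472
P_FNL = exp(-B^2*tau) = exp(-0.00034*114.2) = 0.9619161
k_eff = k_inf * P_TNL * P_FNL = 1.332994 * 0.9835472 * 0.9619161
k_eff = 1.2611

1.2611


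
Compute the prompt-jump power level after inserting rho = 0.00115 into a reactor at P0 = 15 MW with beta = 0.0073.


P1/P0 = beta / (beta - rho)
P1/P0 = 0.0073 / (0.0073 - 0.00115) = 1.186992
P1 = 15 * 1.186992 = 17.805 MW

17.805


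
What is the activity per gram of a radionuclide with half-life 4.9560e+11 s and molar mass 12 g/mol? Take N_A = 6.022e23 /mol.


lambda = ln(2) / t_half = ln(2) / 4.9560e+11 = 1.398602e-12 /s
SA = lambda * N_A / M
SA = 1.398602e-12 * 6.022e23 / 12
SA = 7.0187e+10 Bq/g

7.0187e+10


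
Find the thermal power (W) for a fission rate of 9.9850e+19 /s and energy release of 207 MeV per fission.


P = fission_rate * E_MeV * 1.602e-13
P = 9.9850e+19 * 207 * 1.602e-13
P = 3.3112e+09 W

3.3112e+09


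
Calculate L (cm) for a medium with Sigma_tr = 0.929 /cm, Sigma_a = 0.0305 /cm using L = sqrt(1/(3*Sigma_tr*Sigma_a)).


D = 1 / (3 * Sigma_tr) = 1 / (3 * 0.929) = 0.3588088 cm
L = sqrt(D / Sigma_a)
L = sqrt(0.3588088 / 0.0305)
L = 3.4299 cm

3.4299


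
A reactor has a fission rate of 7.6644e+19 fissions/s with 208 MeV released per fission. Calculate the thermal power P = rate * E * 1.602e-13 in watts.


P = fission_rate * E_MeV * 1.602e-13
P = 7.6644e+19 * 208 * 1.602e-13
P = 2.5539e+09 W

2.5539e+09


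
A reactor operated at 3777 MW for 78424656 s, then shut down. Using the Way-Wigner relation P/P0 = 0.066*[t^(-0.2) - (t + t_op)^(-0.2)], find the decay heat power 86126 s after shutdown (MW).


P/P0 = 0.066 * [t^(-0.2) - (t + t_op)^(-0.2)]
P/P0 = 0.066 * [86126^(-0.2) - (86126 + 78424656)^(-0.2)]
P/P0 = 0.066 * [0.1030322 - 0.02636417] = 0.005060090
P = 3777 * 0.005060090 = 19.112 MW

19.112


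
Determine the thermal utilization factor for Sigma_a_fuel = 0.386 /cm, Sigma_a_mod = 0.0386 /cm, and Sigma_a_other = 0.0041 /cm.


f = Sigma_a_fuel / (Sigma_a_fuel + Sigma_a_mod + Sigma_a_other)
f = 0.386 / (0.386 + 0.0386 + 0.0041)
f = 0.90040

0.90040


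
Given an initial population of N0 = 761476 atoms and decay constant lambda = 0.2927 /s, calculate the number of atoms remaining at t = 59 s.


N = N0 * exp(-lambda * t)
N = 761476 * exp(-0.2927 * 59)
N = 0.024082

0.024082


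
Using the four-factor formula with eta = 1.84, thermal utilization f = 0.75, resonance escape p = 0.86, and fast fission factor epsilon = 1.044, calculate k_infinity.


k_inf = eta * f * p * epsilon
k_inf = 1.84 * 0.75 * 0.86 * 1.044
k_inf = 1.2390

1.2390


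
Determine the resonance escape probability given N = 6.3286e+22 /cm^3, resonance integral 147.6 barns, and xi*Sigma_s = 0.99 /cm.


p = exp(-N * I * 1e-24 / (xi*Sigma_s))
p = exp(-6.3286e+22 * 147.6 * 1e-24 / 0.99)
p = 7.9849e-05

7.9849e-05


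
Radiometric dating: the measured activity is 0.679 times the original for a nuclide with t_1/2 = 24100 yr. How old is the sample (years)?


lambda = ln(2) / t_half = ln(2) / 24100 = 2.876129e-05 /yr
t = -ln(A/A0) / lambda
t = -ln(0.679) / 2.876129e-05
t = 13460 yr

13460


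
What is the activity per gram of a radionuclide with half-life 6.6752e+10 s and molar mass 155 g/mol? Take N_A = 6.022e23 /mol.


lambda = ln(2) / t_half = ln(2) / 6.6752e+10 = 1.038392e-11 /s
SA = lambda * N_A / M
SA = 1.038392e-11 * 6.022e23 / 155
SA = 4.0343e+10 Bq/g

4.0343e+10


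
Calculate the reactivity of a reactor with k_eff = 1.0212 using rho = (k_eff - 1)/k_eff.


rho = (k_eff - 1) / k_eff
rho = (1.0212 - 1) / 1.0212
rho = 0.020760

0.020760


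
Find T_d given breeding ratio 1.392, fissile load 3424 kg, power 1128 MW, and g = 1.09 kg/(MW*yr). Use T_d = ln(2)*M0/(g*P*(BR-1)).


Breeding gain G = BR - 1 = 1.392 - 1 = 0.392
Fissile production rate = g * P * G = 1.09 * 1128 * 0.392 = 481.97184 kg/yr
T_d = ln(2) * M0 / (g * P * G)
T_d = ln(2) * 3424 / 481.97184 = 4.9242 yr

4.9242


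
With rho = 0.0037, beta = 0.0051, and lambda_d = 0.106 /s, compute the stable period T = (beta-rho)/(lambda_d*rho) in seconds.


T = (beta - rho) / (lambda_d * rho)
T = (0.0051 - 0.0037) / (0.106 * 0.0037)
T = 3.5696 s

3.5696


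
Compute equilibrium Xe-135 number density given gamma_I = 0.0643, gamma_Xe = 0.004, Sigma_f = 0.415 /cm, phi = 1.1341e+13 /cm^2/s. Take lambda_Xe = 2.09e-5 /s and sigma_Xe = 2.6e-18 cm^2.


Xe_eq = (gamma_I + gamma_Xe) * Sigma_f * phi / (lambda_Xe + sigma_Xe * phi)
Numerator = (0.0643 + 0.004) * 0.415 * 1.1341e+13 = 3.214550e+11
Denominator = 2.09e-5 + 2.6e-18 * 1.1341e+13 = 5.038660e-05
Xe_eq = 3.214550e+11 / 5.038660e-05 = 6.3798e+15 /cm^3

6.3798e+15


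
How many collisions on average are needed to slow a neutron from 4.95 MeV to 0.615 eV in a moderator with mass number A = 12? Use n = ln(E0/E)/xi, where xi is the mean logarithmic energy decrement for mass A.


xi = 1 + (A-1)^2/(2A)*ln((A-1)/(A+1)) = 0.1577690 (for A = 12)
n = ln(E0/E) / xi
n = ln(4.95e6 / 0.615) / 0.1577690
n = ln(8.048780e+06) / 0.1577690 = 100.79

100.79


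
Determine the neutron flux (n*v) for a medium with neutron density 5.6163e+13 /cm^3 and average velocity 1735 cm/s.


phi = n * v
phi = 5.6163e+13 * 1735
phi = 9.7443e+16 /cm^2/s

9.7443e+16


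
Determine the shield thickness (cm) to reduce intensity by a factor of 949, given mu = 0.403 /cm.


x = ln(factor) / mu
x = ln(949) / 0.403
x = 17.011 cm

17.011


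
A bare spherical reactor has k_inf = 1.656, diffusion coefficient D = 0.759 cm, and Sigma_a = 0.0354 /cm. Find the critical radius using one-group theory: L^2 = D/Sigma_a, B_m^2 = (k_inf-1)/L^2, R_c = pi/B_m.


L^2 = D / Sigma_a = 0.759 / 0.0354 = 21.44068 cm^2
B_m^2 = (k_inf - 1) / L^2 = (1.656 - 1) / 21.44068 = 0.03059604 /cm^2
For a bare sphere: B_g = pi/R, so R_c = pi / sqrt(B_m^2)
R_c = pi / sqrt(0.03059604) = 17.960 cm

17.960


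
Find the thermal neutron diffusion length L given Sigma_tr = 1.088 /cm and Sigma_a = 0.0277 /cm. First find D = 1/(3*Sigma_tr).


D = 1 / (3 * Sigma_tr) = 1 / (3 * 1.088) = 0.3063725 cm
L = sqrt(D / Sigma_a)
L = sqrt(0.3063725 / 0.0277)
L = 3.3257 cm

3.3257


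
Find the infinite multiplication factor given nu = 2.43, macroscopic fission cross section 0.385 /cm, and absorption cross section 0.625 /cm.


k_inf = nu * Sigma_f / Sigma_a
k_inf = 2.43 * 0.385 / 0.625
k_inf = 1.4969

1.4969


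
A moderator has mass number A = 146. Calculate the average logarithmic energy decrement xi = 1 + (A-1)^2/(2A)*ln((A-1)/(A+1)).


xi = 1 + (A-1)^2/(2A) * ln((A-1)/(A+1))
xi = 1 + (146-1)^2/(2*146) * ln((146-1)/(146 +1))
xi = 0.013636

0.013636


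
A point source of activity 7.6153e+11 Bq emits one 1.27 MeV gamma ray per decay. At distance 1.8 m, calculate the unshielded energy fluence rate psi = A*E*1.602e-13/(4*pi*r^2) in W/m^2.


psi = A * E * 1.602e-13 / (4*pi*r^2)
psi = 7.6153e+11 * 1.27 * 1.602e-13 / (4*pi*1.8^2)
psi = 0.0038054 W/m^2

0.0038054


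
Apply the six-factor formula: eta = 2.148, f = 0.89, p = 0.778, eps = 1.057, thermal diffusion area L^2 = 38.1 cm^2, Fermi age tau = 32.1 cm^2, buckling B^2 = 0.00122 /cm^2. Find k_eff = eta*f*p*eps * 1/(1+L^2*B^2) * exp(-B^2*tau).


k_inf = eta*f*p*eps = 2.148*0.89*0.778*1.057 = 1.572095
P_TNL = 1/(1 + L^2*B^2) = 1/(1 + 38.1*0.00122) = 0.9555826
P_FNL = exp(-B^2*tau) = exp(-0.00122*32.1) = 0.9615949
k_eff = k_inf * P_TNL * P_FNL = 1.572095 * 0.9555826 * 0.9615949
k_eff = 1.4446

1.4446


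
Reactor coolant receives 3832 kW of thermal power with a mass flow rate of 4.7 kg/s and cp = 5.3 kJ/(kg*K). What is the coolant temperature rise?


dT = Q / (m_dot * cp)
dT = 3832 / (4.7 * 5.3)
dT = 153.83 C

153.83


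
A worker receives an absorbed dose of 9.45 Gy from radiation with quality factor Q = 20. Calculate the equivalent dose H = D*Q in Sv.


H = D * Q
H = 9.45 * 20
H = 189.00 Sv

189.00


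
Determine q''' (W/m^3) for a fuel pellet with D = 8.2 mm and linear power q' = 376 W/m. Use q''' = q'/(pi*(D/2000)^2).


r = D / 2 / 1000 = 8.2 / 2 / 1000 = 0.0041 m
q''' = q' / (pi * r^2)
q''' = 376 / (pi * 0.0041^2)
q''' = 7.1198e+06 W/m^3

7.1198e+06


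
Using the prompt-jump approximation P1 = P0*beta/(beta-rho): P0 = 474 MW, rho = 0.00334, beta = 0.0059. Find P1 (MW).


P1/P0 = beta / (beta - rho)
P1/P0 = 0.0059 / (0.0059 - 0.00334) = 2.304688
P1 = 474 * 2.304688 = 1092.4 MW

1092.4


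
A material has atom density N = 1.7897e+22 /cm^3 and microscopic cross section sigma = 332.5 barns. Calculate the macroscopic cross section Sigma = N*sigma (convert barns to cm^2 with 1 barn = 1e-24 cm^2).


Sigma = N * sigma_barns * 1e-24
Sigma = 1.7897e+22 * 332.5 * 1e-24
Sigma = 5.9508 /cm

5.9508


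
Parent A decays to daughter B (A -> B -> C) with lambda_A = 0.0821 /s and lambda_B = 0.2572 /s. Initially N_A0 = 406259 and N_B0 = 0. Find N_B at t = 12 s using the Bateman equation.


N_B(t) = lambda_A * N_A0 / (lambda_B - lambda_A) * [exp(-lambda_A*t) - exp(-lambda_B*t)]
exp(-0.0821*12) = 0.3733645; exp(-0.2572*12) = 0.04566606
N_B = 0.0821 * 406259 / (0.2572 - 0.0821) * (0.3733645 - 0.04566606)
N_B = 62422

62422


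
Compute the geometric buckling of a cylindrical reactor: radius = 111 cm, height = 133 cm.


B^2 = (2.405/R)^2 + (pi/H)^2
B^2 = (2.405/111)^2 + (pi/133)^2
B^2 = 0.0010274 /cm^2

0.0010274


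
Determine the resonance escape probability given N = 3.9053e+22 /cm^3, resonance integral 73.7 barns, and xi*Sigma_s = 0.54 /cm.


p = exp(-N * I * 1e-24 / (xi*Sigma_s))
p = exp(-3.9053e+22 * 73.7 * 1e-24 / 0.54)
p = 0.0048440

0.0048440


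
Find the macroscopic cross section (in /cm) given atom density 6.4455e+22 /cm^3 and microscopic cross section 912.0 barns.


Sigma = N * sigma_barns * 1e-24
Sigma = 6.4455e+22 * 912.0 * 1e-24
Sigma = 58.783 /cm

58.783


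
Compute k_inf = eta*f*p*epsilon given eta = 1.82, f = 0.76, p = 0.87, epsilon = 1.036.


k_inf = eta * f * p * epsilon
k_inf = 1.82 * 0.76 * 0.87 * 1.036
k_inf = 1.2467

1.2467


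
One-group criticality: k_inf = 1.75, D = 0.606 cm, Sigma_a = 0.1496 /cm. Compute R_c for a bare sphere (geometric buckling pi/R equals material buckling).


L^2 = D / Sigma_a = 0.606 / 0.1496 = 4.050802 cm^2
B_m^2 = (k_inf - 1) / L^2 = (1.75 - 1) / 4.050802 = 0.1851485 /cm^2
For a bare sphere: B_g = pi/R, so R_c = pi / sqrt(B_m^2)
R_c = pi / sqrt(0.1851485) = 7.3011 cm

7.3011


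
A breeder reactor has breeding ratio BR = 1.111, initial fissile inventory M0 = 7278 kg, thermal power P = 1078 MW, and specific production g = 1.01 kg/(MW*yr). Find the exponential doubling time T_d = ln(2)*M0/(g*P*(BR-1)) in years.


Breeding gain G = BR - 1 = 1.111 - 1 = 0.111
Fissile production rate = g * P * G = 1.01 * 1078 * 0.111 = 120.85458 kg/yr
T_d = ln(2) * M0 / (g * P * G)
T_d = ln(2) * 7278 / 120.85458 = 41.742 yr

41.742


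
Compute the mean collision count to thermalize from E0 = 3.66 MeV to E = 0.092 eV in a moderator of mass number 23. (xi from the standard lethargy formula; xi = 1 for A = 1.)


xi = 1 + (A-1)^2/(2A)*ln((A-1)/(A+1)) = 0.08448899 (for A = 23)
n = ln(E0/E) / xi
n = ln(3.66e6 / 0.092) / 0.08448899
n = ln(3.978261e+07) / 0.08448899 = 207.12

207.12


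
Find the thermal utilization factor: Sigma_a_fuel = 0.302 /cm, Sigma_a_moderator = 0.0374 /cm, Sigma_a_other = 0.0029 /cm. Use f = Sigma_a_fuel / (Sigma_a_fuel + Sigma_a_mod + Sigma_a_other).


f = Sigma_a_fuel / (Sigma_a_fuel + Sigma_a_mod + Sigma_a_other)
f = 0.302 / (0.302 + 0.0374 + 0.0029)
f = 0.88227

0.88227


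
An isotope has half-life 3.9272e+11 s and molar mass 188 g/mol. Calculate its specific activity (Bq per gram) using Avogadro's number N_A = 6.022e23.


lambda = ln(2) / t_half = ln(2) / 3.9272e+11 = 1.764991e-12 /s
SA = lambda * N_A / M
SA = 1.764991e-12 * 6.022e23 / 188
SA = 5.6536e+09 Bq/g

5.6536e+09


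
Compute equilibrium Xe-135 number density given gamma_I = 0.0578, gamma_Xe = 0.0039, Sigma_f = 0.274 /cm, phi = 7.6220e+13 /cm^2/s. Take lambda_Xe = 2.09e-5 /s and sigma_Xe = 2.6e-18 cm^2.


Xe_eq = (gamma_I + gamma_Xe) * Sigma_f * phi / (lambda_Xe + sigma_Xe * phi)
Numerator = (0.0578 + 0.0039) * 0.274 * 7.6220e+13 = 1.288560e+12
Denominator = 2.09e-5 + 2.6e-18 * 7.6220e+13 = 2.190720e-04
Xe_eq = 1.288560e+12 / 2.190720e-04 = 5.8819e+15 /cm^3

5.8819e+15


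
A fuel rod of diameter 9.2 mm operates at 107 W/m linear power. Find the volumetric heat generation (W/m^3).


r = D / 2 / 1000 = 9.2 / 2 / 1000 = 0.0046 m
q''' = q' / (pi * r^2)
q''' = 107 / (pi * 0.0046^2)
q''' = 1.6096e+06 W/m^3

1.6096e+06


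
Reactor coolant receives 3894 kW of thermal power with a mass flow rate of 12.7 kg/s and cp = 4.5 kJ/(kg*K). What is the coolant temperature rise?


dT = Q / (m_dot * cp)
dT = 3894 / (12.7 * 4.5)
dT = 68.136 C

68.136


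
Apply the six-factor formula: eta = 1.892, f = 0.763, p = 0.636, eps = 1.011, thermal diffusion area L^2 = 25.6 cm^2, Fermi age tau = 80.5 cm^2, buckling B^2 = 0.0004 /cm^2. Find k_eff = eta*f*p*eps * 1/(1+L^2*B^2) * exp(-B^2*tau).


k_inf = eta*f*p*eps = 1.892*0.763*0.636*1.011 = 0.9282265
P_TNL = 1/(1 + L^2*B^2) = 1/(1 + 25.6*0.0004) = 0.9898638
P_FNL = exp(-B^2*tau) = exp(-0.0004*80.5) = 0.9683129
k_eff = k_inf * P_TNL * P_FNL = 0.9282265 * 0.9898638 * 0.9683129
k_eff = 0.88970

0.88970


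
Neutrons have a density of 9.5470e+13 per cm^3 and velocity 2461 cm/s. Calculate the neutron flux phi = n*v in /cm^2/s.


phi = n * v
phi = 9.5470e+13 * 2461
phi = 2.3495e+17 /cm^2/s

2.3495e+17


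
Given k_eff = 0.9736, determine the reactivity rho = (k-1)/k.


rho = (k_eff - 1) / k_eff
rho = (0.9736 - 1) / 0.9736
rho = -0.027116

-0.027116


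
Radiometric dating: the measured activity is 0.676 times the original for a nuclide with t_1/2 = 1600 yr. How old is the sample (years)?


lambda = ln(2) / t_half = ln(2) / 1600 = 4.332170e-04 /yr
t = -ln(A/A0) / lambda
t = -ln(0.676) / 4.332170e-04
t = 903.85 yr

903.85


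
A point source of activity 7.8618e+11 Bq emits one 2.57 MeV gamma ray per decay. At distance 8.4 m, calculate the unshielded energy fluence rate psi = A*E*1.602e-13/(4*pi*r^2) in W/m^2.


psi = A * E * 1.602e-13 / (4*pi*r^2)
psi = 7.8618e+11 * 2.57 * 1.602e-13 / (4*pi*8.4^2)
psi = 3.6505e-04 W/m^2

3.6505e-04


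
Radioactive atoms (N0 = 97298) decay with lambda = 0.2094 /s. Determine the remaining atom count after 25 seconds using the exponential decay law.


N = N0 * exp(-lambda * t)
N = 97298 * exp(-0.2094 * 25)
N = 518.29

518.29


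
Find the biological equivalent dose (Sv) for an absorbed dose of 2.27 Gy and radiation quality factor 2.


H = D * Q
H = 2.27 * 2
H = 4.5400 Sv

4.5400


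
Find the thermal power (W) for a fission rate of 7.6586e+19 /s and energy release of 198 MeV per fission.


P = fission_rate * E_MeV * 1.602e-13
P = 7.6586e+19 * 198 * 1.602e-13
P = 2.4293e+09 W

2.4293e+09


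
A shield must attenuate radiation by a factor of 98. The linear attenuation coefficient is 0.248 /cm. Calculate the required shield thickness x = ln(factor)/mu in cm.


x = ln(factor) / mu
x = ln(98) / 0.248
x = 18.488 cm

18.488


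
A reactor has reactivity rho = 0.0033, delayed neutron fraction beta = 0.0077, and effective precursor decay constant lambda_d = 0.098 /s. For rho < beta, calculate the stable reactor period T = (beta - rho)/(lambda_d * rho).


T = (beta - rho) / (lambda_d * rho)
T = (0.0077 - 0.0033) / (0.098 * 0.0033)
T = 13.605 s

13.605


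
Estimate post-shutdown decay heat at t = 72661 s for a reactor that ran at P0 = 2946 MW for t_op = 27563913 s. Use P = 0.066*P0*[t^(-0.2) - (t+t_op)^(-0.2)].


P/P0 = 0.066 * [t^(-0.2) - (t + t_op)^(-0.2)]
P/P0 = 0.066 * [72661^(-0.2) - (72661 + 27563913)^(-0.2)]
P/P0 = 0.066 * [0.1065957 - 0.03248652] = 0.004891206
P = 2946 * 0.004891206 = 14.409 MW

14.409
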